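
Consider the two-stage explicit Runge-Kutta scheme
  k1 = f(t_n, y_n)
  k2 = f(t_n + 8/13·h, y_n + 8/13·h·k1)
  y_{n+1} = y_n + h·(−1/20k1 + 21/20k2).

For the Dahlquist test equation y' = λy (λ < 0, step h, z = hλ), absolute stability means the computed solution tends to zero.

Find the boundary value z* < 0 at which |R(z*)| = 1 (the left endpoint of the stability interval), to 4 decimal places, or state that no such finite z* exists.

Set f=λy, z=hλ:
  k1=λy_n ⇒ h·k1=z·y_n;  k2=λ(1+8/13z)y_n ⇒ h·k2=z(1+8/13z)y_n
  y_{n+1}/y_n = 1 − 1/20z + 21/20z(1+8/13z) = 1 + z + 42/65z²
  ⇒ R(z) = 1 + z + 42/65z².

Solve |R(x)|<1 on ℝ⁻.
x=-1.53: |R|=0.9826
R=1: x+42/65x²=0 ⇒ x=−65/42=-1.5476; min R=1−1/(4·42/65)=0.6131>−1
Confirm numerically:
  x=-1.332: |R|=0.81442 <1
  x=-1.186: |R|=0.72288 <1
  x=-1.072: |R|=0.67055 <1
  x=-0.780: |R|=0.61312 <1
  x=-1.923: |R|=1.46643 >1
  x=-1.790: |R|=1.28034 >1
  x=-1.773: |R|=1.25820 >1
So |R|<1 on (-1.5476, 0).

left endpoint -1.5476.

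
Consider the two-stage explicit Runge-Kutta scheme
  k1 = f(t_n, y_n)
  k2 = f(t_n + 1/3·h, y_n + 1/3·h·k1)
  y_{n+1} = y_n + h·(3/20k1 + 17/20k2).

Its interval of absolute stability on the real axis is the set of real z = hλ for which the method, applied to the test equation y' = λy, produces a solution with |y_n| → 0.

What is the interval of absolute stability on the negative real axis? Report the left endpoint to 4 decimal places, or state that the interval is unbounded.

(-3.5294, 0).

With y'=λy (z=hλ):
  k1=λy_n ⇒ h·k1=z·y_n;  k2=λ(1+1/3z)y_n ⇒ h·k2=z(1+1/3z)y_n
  y_{n+1}/y_n = 1 + 3/20z + 17/20z(1+1/3z) = 1 + z + 17/60z²
  so R(z) = 1 + z + 17/60z².

Need |R(x)|<1, x<0.
x=-0.82: |R|=0.3705
R=1: x+17/60x²=0 ⇒ x=−60/17=-3.5294; min R=1−1/(4·17/60)=0.1176>−1
Confirm numerically:
  x=-3.399: |R|=0.87441 <1
  x=-2.575: |R|=0.30368 <1
  x=-2.074: |R|=0.14475 <1
  x=-3.926: |R|=1.44115 >1
  x=-3.706: |R|=1.18542 >1
So |R|<1 on (-3.5294, 0).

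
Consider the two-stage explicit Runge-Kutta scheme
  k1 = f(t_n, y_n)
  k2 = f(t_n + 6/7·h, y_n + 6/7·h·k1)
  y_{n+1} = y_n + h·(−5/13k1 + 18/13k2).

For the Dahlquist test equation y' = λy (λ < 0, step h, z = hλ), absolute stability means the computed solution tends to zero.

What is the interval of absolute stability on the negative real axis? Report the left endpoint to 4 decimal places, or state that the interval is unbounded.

(-0.8426, 0).

On y'=λy, z=hλ:
  k1=λy_n ⇒ h·k1=z·y_n;  k2=λ(1+6/7z)y_n ⇒ h·k2=z(1+6/7z)y_n
  y_{n+1}/y_n = 1 − 5/13z + 18/13z(1+6/7z) = 1 + z + 108/91z²
  R(z) = 1 + z + 108/91z².

Boundary: |R(x)|=1, x<0.
x=-1.18: |R|=1.4725
R=1: x+108/91x²=0 ⇒ x=−91/108=-0.8426; min R=1−1/(4·108/91)=0.7894>−1
Confirm numerically:
  x=-0.733: |R|=0.90466 <1
  x=-0.616: |R|=0.83434 <1
  x=-0.420: |R|=0.78935 <1
  x=-1.382: |R|=1.88472 >1
  x=-1.355: |R|=1.82402 >1
  x=-0.908: |R|=1.07048 >1
So |R|<1 on (-0.8426, 0).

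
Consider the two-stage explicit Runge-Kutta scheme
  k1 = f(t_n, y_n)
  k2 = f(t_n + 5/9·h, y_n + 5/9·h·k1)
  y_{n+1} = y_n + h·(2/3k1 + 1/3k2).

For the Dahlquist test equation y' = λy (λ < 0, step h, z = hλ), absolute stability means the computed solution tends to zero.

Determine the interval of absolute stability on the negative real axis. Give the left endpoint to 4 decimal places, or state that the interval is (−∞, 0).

Set f=λy, z=hλ:
  k1=λy_n ⇒ h·k1=z·y_n;  k2=λ(1+5/9z)y_n ⇒ h·k2=z(1+5/9z)y_n
  y_{n+1}/y_n = 1 + 2/3z + 1/3z(1+5/9z) = 1 + z + 5/27z²
  ⇒ R(z) = 1 + z + 5/27z².

Need |R(x)|<1, x<0.
x=-0.96: |R|=0.2107
R=1: x+5/27x²=0 ⇒ x=−27/5=-5.4000; min R=1−1/(4·5/27)=-0.3500>−1
Confirm numerically:
  x=-4.224: |R|=0.08011 <1
  x=-2.704: |R|=0.35000 <1
  x=-2.236: |R|=0.31013 <1
  x=-5.995: |R|=1.66056 >1
  x=-5.608: |R|=1.21601 >1
  x=-5.549: |R|=1.15311 >1
Stable set (-5.4000, 0).

z∈(-5.4000,0).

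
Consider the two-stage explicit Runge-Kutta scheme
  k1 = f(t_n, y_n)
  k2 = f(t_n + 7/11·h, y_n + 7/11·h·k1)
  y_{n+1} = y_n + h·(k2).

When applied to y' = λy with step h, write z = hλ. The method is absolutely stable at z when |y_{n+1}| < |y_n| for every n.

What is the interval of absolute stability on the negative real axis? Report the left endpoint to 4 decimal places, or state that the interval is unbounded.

(-1.5714, 0).

On y'=λy, z=hλ:
  k1=λy_n ⇒ h·k1=z·y_n;  k2=λ(1+7/11z)y_n ⇒ h·k2=z(1+7/11z)y_n
  y_{n+1}/y_n = 1 + z(1+7/11z) = 1 + z + 7/11z²
  R(z) = 1 + z + 7/11z².

Find x<0 with |R(x)|<1.
x=-1.33: |R|=0.7957
R=1: x+7/11x²=0 ⇒ x=−11/7=-1.5714; min R=1−1/(4·7/11)=0.6071>−1
Confirm numerically:
  x=-1.195: |R|=0.71374 <1
  x=-1.056: |R|=0.65363 <1
  x=-0.894: |R|=0.61460 <1
  x=-0.763: |R|=0.60747 <1
  x=-1.825: |R|=1.29449 >1
  x=-1.634: |R|=1.06506 >1
Interval (-1.5714, 0).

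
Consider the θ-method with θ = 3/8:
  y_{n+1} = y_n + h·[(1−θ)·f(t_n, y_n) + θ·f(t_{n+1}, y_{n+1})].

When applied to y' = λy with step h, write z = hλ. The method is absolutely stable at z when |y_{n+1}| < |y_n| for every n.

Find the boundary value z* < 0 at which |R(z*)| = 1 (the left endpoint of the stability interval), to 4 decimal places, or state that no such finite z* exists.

left endpoint -8.0000.

On y'=λy, z=hλ:
  y_{n+1} = y_n + z·[5/8·y_n + 3/8·y_{n+1}] ⇒ (1 − 3/8z)y_{n+1} = (1 + 5/8z)y_n
  R(z) = (1 + 5/8z)/(1 − 3/8z).

Solve |R(x)|<1 on ℝ⁻.
x=-0.55: |R|=0.5440
R=−1: 1+5/8x = −1+3/8x ⇒ -1/4x=2 ⇒ x=2/(-1/4)=-8.0000
Confirm numerically:
  x=-7.065: |R|=0.93595 <1
  x=-5.864: |R|=0.83307 <1
  x=-5.829: |R|=0.82964 <1
  x=-8.478: |R|=1.02859 >1
  x=-8.342: |R|=1.02071 >1
Stable set (-8.0000, 0).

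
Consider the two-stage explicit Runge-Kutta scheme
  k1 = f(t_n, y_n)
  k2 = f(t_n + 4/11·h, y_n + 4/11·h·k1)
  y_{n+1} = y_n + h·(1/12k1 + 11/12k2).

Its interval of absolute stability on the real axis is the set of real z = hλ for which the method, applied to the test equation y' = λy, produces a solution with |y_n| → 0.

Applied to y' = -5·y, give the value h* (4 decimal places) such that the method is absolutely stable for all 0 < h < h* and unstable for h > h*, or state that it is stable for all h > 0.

(-3.0000,0); λ=-5 ⇒ h* = (3)/5 = 0.6000.

Set f=λy, z=hλ:
  k1=λy_n ⇒ h·k1=z·y_n;  k2=λ(1+4/11z)y_n ⇒ h·k2=z(1+4/11z)y_n
  y_{n+1}/y_n = 1 + 1/12z + 11/12z(1+4/11z) = 1 + z + 1/3z²
  R(z) = 1 + z + 1/3z².

Boundary: |R(x)|=1, x<0.
x=-1.48: |R|=0.2501
R=1: x+1/3x²=0 ⇒ x=−3=-3.0000; min R=1−1/(4·1/3)=0.2500>−1
Confirm numerically:
  x=-2.471: |R|=0.56428 <1
  x=-2.411: |R|=0.52664 <1
  x=-1.663: |R|=0.25886 <1
  x=-3.450: |R|=1.51750 >1
  x=-3.442: |R|=1.50712 >1
  x=-3.140: |R|=1.14653 >1
Stable set (-3.0000, 0).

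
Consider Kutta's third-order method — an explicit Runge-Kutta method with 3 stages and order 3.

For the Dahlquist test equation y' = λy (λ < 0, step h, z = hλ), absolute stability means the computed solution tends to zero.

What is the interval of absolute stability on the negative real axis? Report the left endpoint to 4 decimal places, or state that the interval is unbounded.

On y'=λy, z=hλ:
  order 3, 3-stage ⇒ R(z)=1+z+z^2/2+z^3/6
  (e.g. R(-0.63)=0.52678, |R|=0.52678)

Boundary: |R(x)|=1, x<0.
x=-0.63: |R|=0.5268
|R(-2.17)|=0.5186 |R(-2.04)|=0.3741 |R(-1.76)|=0.1198
Bisect:
  x_lo=-3.3065 |R|=2.8649  x_hi=-0.2649 |R|=0.7671
  mid=-1.78566 |R|=0.14032 →hi
  mid=-2.54607 |R|=1.05563 →lo
  mid=-2.16586 |R|=0.51371 →hi
  mid=-2.35597 |R|=0.76017 →hi
  mid=-2.45102 |R|=0.90135 →hi
  mid=-2.49854 |R|=0.97680 →hi
  mid=-2.52230 |R|=1.01579 →lo
  mid=-2.51042 |R|=0.99619 →hi
  mid=-2.51636 |R|=1.00596 →lo
  ...
  [-2.51284,-2.51265] ⇒ x*=-2.5127
Interval (-2.5127, 0).

z∈(-2.5127,0).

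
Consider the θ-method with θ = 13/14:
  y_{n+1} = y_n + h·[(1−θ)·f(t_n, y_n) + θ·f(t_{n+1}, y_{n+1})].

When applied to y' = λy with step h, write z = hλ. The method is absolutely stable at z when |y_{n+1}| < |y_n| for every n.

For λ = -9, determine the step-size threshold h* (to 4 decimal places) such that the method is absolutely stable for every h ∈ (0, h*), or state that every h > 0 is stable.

Test eqn y'=λy, z=hλ:
  y_{n+1} = y_n + z·[1/14·y_n + 13/14·y_{n+1}] ⇒ (1 − 13/14z)y_{n+1} = (1 + 1/14z)y_n
  so R(z) = (1 + 1/14z)/(1 − 13/14z).

Boundary: |R(x)|=1, x<0.
x=-0.9: |R|=0.5097
x=-2: |R|=0.3000
x=-10: |R|=0.0278
x=-100: |R|=0.0654
θ=13/14≥1/2 ⇒ |1+1/14x|<|1−13/14x| ∀x<0 ⇒ unbounded interval.

(−∞, 0) — no finite endpoint. Any h>0 works for λ=-9.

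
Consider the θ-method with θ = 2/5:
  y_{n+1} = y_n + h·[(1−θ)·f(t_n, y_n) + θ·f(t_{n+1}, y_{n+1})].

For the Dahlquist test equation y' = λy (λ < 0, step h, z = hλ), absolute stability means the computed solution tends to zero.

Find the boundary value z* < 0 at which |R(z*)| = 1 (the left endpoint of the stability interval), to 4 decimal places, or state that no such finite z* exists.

Set f=λy, z=hλ:
  y_{n+1} = y_n + z·[3/5·y_n + 2/5·y_{n+1}] ⇒ (1 − 2/5z)y_{n+1} = (1 + 3/5z)y_n
  ⇒ R(z) = (1 + 3/5z)/(1 − 2/5z).

Solve |R(x)|<1 on ℝ⁻.
x=-0.6: |R|=0.5161
R=−1: 1+3/5x = −1+2/5x ⇒ -1/5x=2 ⇒ x=2/(-1/5)=-10.0000
Confirm numerically:
  x=-9.141: |R|=0.96310 <1
  x=-8.062: |R|=0.90826 <1
  x=-5.689: |R|=0.73678 <1
  x=-10.484: |R|=1.01864 >1
  x=-10.200: |R|=1.00787 >1
Stable set (-10.0000, 0).

left endpoint -10.0000.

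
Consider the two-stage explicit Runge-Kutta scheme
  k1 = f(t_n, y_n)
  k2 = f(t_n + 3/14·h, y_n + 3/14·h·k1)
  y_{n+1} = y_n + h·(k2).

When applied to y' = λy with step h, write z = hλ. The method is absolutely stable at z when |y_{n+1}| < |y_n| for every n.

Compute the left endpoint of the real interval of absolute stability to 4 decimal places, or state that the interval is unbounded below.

z* = -4.6667.

With y'=λy (z=hλ):
  k1=λy_n ⇒ h·k1=z·y_n;  k2=λ(1+3/14z)y_n ⇒ h·k2=z(1+3/14z)y_n
  y_{n+1}/y_n = 1 + z(1+3/14z) = 1 + z + 3/14z²
  R(z) = 1 + z + 3/14z².

Boundary: |R(x)|=1, x<0.
x=-1.55: |R|=0.0352
R=1: x+3/14x²=0 ⇒ x=−14/3=-4.6667; min R=1−1/(4·3/14)=-0.1667>−1
Confirm numerically:
  x=-4.425: |R|=0.77085 <1
  x=-4.411: |R|=0.75834 <1
  x=-4.262: |R|=0.63042 <1
  x=-2.485: |R|=0.16174 <1
  x=-5.251: |R|=1.65750 >1
  x=-4.859: |R|=1.20026 >1
Interval (-4.6667, 0).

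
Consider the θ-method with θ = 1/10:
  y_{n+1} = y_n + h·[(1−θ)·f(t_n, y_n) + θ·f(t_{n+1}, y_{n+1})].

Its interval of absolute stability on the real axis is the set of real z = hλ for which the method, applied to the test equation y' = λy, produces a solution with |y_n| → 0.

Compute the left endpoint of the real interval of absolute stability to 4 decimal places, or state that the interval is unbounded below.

z* = -2.5000.

With y'=λy (z=hλ):
  y_{n+1} = y_n + z·[9/10·y_n + 1/10·y_{n+1}] ⇒ (1 − 1/10z)y_{n+1} = (1 + 9/10z)y_n
  so R(z) = (1 + 9/10z)/(1 − 1/10z).

Need |R(x)|<1, x<0.
x=-1.46: |R|=0.2740
R=−1: 1+9/10x = −1+1/10x ⇒ -4/5x=2 ⇒ x=2/(-4/5)=-2.5000
Confirm numerically:
  x=-2.297: |R|=0.86794 <1
  x=-1.801: |R|=0.52614 <1
  x=-1.479: |R|=0.28844 <1
  x=-1.224: |R|=0.09052 <1
  x=-2.986: |R|=1.29940 >1
  x=-2.808: |R|=1.19238 >1
  x=-2.597: |R|=1.06160 >1
Interval (-2.5000, 0).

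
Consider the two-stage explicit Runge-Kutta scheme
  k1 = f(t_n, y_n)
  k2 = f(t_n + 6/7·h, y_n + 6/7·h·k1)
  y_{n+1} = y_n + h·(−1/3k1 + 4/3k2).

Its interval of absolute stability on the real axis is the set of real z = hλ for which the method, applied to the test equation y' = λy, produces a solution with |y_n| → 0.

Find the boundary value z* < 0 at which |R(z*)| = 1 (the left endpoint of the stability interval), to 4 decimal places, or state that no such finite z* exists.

Test eqn y'=λy, z=hλ:
  k1=λy_n ⇒ h·k1=z·y_n;  k2=λ(1+6/7z)y_n ⇒ h·k2=z(1+6/7z)y_n
  y_{n+1}/y_n = 1 − 1/3z + 4/3z(1+6/7z) = 1 + z + 8/7z²
  Hence R(z) = 1 + z + 8/7z².

Find x<0 with |R(x)|<1.
x=-1.37: |R|=1.7750
R=1: x+8/7x²=0 ⇒ x=−7/8=-0.8750; min R=1−1/(4·8/7)=0.7812>−1
Confirm numerically:
  x=-0.790: |R|=0.92326 <1
  x=-0.715: |R|=0.86926 <1
  x=-0.584: |R|=0.80578 <1
  x=-0.533: |R|=0.79167 <1
  x=-1.410: |R|=1.86211 >1
  x=-1.056: |R|=1.21844 >1
  x=-0.943: |R|=1.07328 >1
Stable set (-0.8750, 0).

left endpoint -0.8750.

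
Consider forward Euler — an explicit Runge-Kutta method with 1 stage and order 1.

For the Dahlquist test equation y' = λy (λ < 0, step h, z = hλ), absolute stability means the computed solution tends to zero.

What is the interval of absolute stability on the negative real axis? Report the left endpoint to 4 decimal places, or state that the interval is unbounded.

(-2.0000, 0).

Set f=λy, z=hλ:
  order 1, 1-stage ⇒ R(z)=1+z
  (e.g. R(-0.68)=0.32000, |R|=0.32000)

Find x<0 with |R(x)|<1.
x=-0.68: |R|=0.3200
|R(-1.7)|=0.7000 |R(-1.14)|=0.1400 |R(-0.76)|=0.2400
Bisect:
  x_lo=-2.6936 |R|=1.6936  x_hi=-0.1286 |R|=0.8714
  mid=-1.41112 |R|=0.41112 →hi
  mid=-2.05239 |R|=1.05239 →lo
  mid=-1.73176 |R|=0.73176 →hi
  mid=-1.89207 |R|=0.89207 →hi
  mid=-1.97223 |R|=0.97223 →hi
  mid=-2.01231 |R|=1.01231 →lo
  mid=-1.99227 |R|=0.99227 →hi
  ...
  [-2.00010,-1.99994] ⇒ x*=-2.0000
Stable set (-2.0000, 0).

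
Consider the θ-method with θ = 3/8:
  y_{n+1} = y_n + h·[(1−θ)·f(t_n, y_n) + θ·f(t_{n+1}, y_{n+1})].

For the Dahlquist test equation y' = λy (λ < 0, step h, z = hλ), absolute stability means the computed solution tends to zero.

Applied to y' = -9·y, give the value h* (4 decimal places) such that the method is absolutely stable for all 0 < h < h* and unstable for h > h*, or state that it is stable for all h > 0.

(-8.0000,0); λ=-9 ⇒ h* = (8)/9 = 0.8889.

On y'=λy, z=hλ:
  y_{n+1} = y_n + z·[5/8·y_n + 3/8·y_{n+1}] ⇒ (1 − 3/8z)y_{n+1} = (1 + 5/8z)y_n
  Hence R(z) = (1 + 5/8z)/(1 − 3/8z).

Solve |R(x)|<1 on ℝ⁻.
x=-1.59: |R|=0.0039
R=−1: 1+5/8x = −1+3/8x ⇒ -1/4x=2 ⇒ x=2/(-1/4)=-8.0000
Confirm numerically:
  x=-6.975: |R|=0.92913 <1
  x=-4.777: |R|=0.71134 <1
  x=-4.381: |R|=0.65766 <1
  x=-8.497: |R|=1.02968 >1
  x=-8.393: |R|=1.02369 >1
Stable set (-8.0000, 0).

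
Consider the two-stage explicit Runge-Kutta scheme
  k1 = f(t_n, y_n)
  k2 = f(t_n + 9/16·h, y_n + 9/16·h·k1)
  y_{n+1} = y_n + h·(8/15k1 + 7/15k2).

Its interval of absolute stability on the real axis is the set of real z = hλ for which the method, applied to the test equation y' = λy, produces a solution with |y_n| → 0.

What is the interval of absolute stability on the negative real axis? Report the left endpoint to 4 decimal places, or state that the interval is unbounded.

With y'=λy (z=hλ):
  k1=λy_n ⇒ h·k1=z·y_n;  k2=λ(1+9/16z)y_n ⇒ h·k2=z(1+9/16z)y_n
  y_{n+1}/y_n = 1 + 8/15z + 7/15z(1+9/16z) = 1 + z + 21/80z²
  so R(z) = 1 + z + 21/80z².

Boundary: |R(x)|=1, x<0.
x=-1.16: |R|=0.1932
R=1: x+21/80x²=0 ⇒ x=−80/21=-3.8095; min R=1−1/(4·21/80)=0.0476>−1
Confirm numerically:
  x=-3.511: |R|=0.72487 <1
  x=-2.545: |R|=0.15522 <1
  x=-2.417: |R|=0.11650 <1
  x=-1.710: |R|=0.05758 <1
  x=-4.343: |R|=1.60818 >1
  x=-3.995: |R|=1.19451 >1
  x=-3.985: |R|=1.18356 >1
Stable set (-3.8095, 0).

(-3.8095, 0).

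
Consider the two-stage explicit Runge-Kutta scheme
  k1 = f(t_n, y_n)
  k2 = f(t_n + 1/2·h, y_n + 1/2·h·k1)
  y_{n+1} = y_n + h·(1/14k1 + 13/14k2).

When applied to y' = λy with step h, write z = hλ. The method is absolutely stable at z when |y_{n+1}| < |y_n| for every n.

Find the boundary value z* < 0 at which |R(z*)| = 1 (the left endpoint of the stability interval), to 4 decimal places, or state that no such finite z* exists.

On y'=λy, z=hλ:
  k1=λy_n ⇒ h·k1=z·y_n;  k2=λ(1+1/2z)y_n ⇒ h·k2=z(1+1/2z)y_n
  y_{n+1}/y_n = 1 + 1/14z + 13/14z(1+1/2z) = 1 + z + 13/28z²
  R(z) = 1 + z + 13/28z².

Need |R(x)|<1, x<0.
x=-0.79: |R|=0.4998
R=1: x+13/28x²=0 ⇒ x=−28/13=-2.1538; min R=1−1/(4·13/28)=0.4615>−1
Confirm numerically:
  x=-1.920: |R|=0.79154 <1
  x=-1.387: |R|=0.50618 <1
  x=-1.302: |R|=0.48506 <1
  x=-1.148: |R|=0.46388 <1
  x=-2.552: |R|=1.47176 >1
  x=-2.501: |R|=1.40311 >1
So |R|<1 on (-2.1538, 0).

left endpoint -2.1538.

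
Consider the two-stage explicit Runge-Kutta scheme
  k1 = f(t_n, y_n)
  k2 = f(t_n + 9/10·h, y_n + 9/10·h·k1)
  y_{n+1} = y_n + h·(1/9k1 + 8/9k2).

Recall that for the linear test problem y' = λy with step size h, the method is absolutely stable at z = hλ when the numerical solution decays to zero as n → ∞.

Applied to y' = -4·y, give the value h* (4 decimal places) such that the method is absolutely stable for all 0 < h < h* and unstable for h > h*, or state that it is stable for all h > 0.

(-1.2500,0); λ=-4 ⇒ h* = (5/4)/4 = 0.3125.

Test eqn y'=λy, z=hλ:
  k1=λy_n ⇒ h·k1=z·y_n;  k2=λ(1+9/10z)y_n ⇒ h·k2=z(1+9/10z)y_n
  y_{n+1}/y_n = 1 + 1/9z + 8/9z(1+9/10z) = 1 + z + 4/5z²
  R(z) = 1 + z + 4/5z².

Boundary: |R(x)|=1, x<0.
x=-0.97: |R|=0.7827
R=1: x+4/5x²=0 ⇒ x=−5/4=-1.2500; min R=1−1/(4·4/5)=0.6875>−1
Confirm numerically:
  x=-1.168: |R|=0.92338 <1
  x=-0.967: |R|=0.78107 <1
  x=-0.724: |R|=0.69534 <1
  x=-0.574: |R|=0.68958 <1
  x=-1.498: |R|=1.29720 >1
  x=-1.358: |R|=1.11733 >1
  x=-1.324: |R|=1.07838 >1
Stable set (-1.2500, 0).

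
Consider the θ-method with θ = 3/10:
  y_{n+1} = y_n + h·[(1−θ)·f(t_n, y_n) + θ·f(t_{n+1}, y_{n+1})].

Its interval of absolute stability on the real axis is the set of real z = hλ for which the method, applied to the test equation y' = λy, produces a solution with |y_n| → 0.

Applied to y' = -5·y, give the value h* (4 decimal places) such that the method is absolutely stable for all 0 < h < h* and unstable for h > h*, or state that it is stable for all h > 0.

On y'=λy, z=hλ:
  y_{n+1} = y_n + z·[7/10·y_n + 3/10·y_{n+1}] ⇒ (1 − 3/10z)y_{n+1} = (1 + 7/10z)y_n
  so R(z) = (1 + 7/10z)/(1 − 3/10z).

Solve |R(x)|<1 on ℝ⁻.
x=-1.76: |R|=0.1518
R=−1: 1+7/10x = −1+3/10x ⇒ -2/5x=2 ⇒ x=2/(-2/5)=-5.0000
Confirm numerically:
  x=-4.851: |R|=0.97573 <1
  x=-4.844: |R|=0.97456 <1
  x=-3.445: |R|=0.69412 <1
  x=-2.308: |R|=0.36374 <1
  x=-5.583: |R|=1.08718 >1
  x=-5.372: |R|=1.05698 >1
So |R|<1 on (-5.0000, 0).

(-5.0000,0); λ=-5 ⇒ h* = (5)/5 = 1.0000.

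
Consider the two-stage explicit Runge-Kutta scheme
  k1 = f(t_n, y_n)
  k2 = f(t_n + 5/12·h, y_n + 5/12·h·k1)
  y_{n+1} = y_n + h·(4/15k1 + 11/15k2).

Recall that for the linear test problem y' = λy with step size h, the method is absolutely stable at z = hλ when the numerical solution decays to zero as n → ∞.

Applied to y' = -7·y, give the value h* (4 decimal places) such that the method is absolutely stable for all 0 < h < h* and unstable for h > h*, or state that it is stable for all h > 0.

On y'=λy, z=hλ:
  k1=λy_n ⇒ h·k1=z·y_n;  k2=λ(1+5/12z)y_n ⇒ h·k2=z(1+5/12z)y_n
  y_{n+1}/y_n = 1 + 4/15z + 11/15z(1+5/12z) = 1 + z + 11/36z²
  Hence R(z) = 1 + z + 11/36z².

Need |R(x)|<1, x<0.
x=-0.82: |R|=0.3855
R=1: x+11/36x²=0 ⇒ x=−36/11=-3.2727; min R=1−1/(4·11/36)=0.1818>−1
Confirm numerically:
  x=-2.781: |R|=0.58215 <1
  x=-2.349: |R|=0.33699 <1
  x=-1.676: |R|=0.18230 <1
  x=-3.754: |R|=1.55205 >1
  x=-3.698: |R|=1.48053 >1
  x=-3.577: |R|=1.33256 >1
Stable set (-3.2727, 0).

(-3.2727,0); λ=-7 ⇒ h* = (36/11)/7 = 0.4675.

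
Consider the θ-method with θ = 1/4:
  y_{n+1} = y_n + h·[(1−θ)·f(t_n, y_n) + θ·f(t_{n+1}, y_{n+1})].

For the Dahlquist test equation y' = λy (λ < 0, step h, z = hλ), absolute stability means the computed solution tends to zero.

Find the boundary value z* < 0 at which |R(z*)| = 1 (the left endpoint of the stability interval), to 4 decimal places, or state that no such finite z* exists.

z* = -4.0000.

Set f=λy, z=hλ:
  y_{n+1} = y_n + z·[3/4·y_n + 1/4·y_{n+1}] ⇒ (1 − 1/4z)y_{n+1} = (1 + 3/4z)y_n
  R(z) = (1 + 3/4z)/(1 − 1/4z).

Find x<0 with |R(x)|<1.
x=-0.48: |R|=0.5714
R=−1: 1+3/4x = −1+1/4x ⇒ -1/2x=2 ⇒ x=2/(-1/2)=-4.0000
Confirm numerically:
  x=-2.864: |R|=0.66900 <1
  x=-2.659: |R|=0.59724 <1
  x=-1.952: |R|=0.31183 <1
  x=-4.200: |R|=1.04878 >1
  x=-4.115: |R|=1.02834 >1
Stable set (-4.0000, 0).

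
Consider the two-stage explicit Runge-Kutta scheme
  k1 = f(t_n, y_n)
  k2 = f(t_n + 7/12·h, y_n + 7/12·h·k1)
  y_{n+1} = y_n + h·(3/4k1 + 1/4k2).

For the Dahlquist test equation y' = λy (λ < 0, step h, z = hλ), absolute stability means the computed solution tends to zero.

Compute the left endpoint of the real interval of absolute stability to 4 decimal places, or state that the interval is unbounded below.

left endpoint -6.8571.

Test eqn y'=λy, z=hλ:
  k1=λy_n ⇒ h·k1=z·y_n;  k2=λ(1+7/12z)y_n ⇒ h·k2=z(1+7/12z)y_n
  y_{n+1}/y_n = 1 + 3/4z + 1/4z(1+7/12z) = 1 + z + 7/48z²
  R(z) = 1 + z + 7/48z².

Boundary: |R(x)|=1, x<0.
x=-0.36: |R|=0.6589
R=1: x+7/48x²=0 ⇒ x=−48/7=-6.8571; min R=1−1/(4·7/48)=-0.7143>−1
Confirm numerically:
  x=-5.930: |R|=0.19821 <1
  x=-5.380: |R|=0.15894 <1
  x=-4.685: |R|=0.48407 <1
  x=-3.753: |R|=0.69894 <1
  x=-7.427: |R|=1.61721 >1
  x=-7.150: |R|=1.30536 >1
  x=-7.018: |R|=1.16463 >1
Stable set (-6.8571, 0).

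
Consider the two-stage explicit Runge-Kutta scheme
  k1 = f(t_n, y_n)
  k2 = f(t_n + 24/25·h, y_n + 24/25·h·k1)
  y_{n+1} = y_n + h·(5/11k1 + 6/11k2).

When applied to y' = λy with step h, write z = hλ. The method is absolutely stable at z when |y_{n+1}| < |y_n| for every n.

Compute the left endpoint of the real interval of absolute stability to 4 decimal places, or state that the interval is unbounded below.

On y'=λy, z=hλ:
  k1=λy_n ⇒ h·k1=z·y_n;  k2=λ(1+24/25z)y_n ⇒ h·k2=z(1+24/25z)y_n
  y_{n+1}/y_n = 1 + 5/11z + 6/11z(1+24/25z) = 1 + z + 144/275z²
  Hence R(z) = 1 + z + 144/275z².

Need |R(x)|<1, x<0.
x=-0.77: |R|=0.5405
R=1: x+144/275x²=0 ⇒ x=−275/144=-1.9097; min R=1−1/(4·144/275)=0.5226>−1
Confirm numerically:
  x=-1.816: |R|=0.91088 <1
  x=-1.419: |R|=0.63537 <1
  x=-0.856: |R|=0.52769 <1
  x=-2.398: |R|=1.61312 >1
  x=-2.163: |R|=1.28687 >1
Stable set (-1.9097, 0).

left endpoint -1.9097.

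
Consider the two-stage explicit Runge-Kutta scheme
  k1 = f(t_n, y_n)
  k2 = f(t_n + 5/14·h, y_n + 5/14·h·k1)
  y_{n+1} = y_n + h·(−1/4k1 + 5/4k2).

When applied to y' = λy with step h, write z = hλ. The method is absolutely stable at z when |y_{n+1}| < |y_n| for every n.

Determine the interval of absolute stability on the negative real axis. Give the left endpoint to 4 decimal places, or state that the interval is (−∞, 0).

With y'=λy (z=hλ):
  k1=λy_n ⇒ h·k1=z·y_n;  k2=λ(1+5/14z)y_n ⇒ h·k2=z(1+5/14z)y_n
  y_{n+1}/y_n = 1 − 1/4z + 5/4z(1+5/14z) = 1 + z + 25/56z²
  so R(z) = 1 + z + 25/56z².

Solve |R(x)|<1 on ℝ⁻.
x=-0.93: |R|=0.4561
R=1: x+25/56x²=0 ⇒ x=−56/25=-2.2400; min R=1−1/(4·25/56)=0.4400>−1
Confirm numerically:
  x=-1.751: |R|=0.61775 <1
  x=-1.443: |R|=0.48658 <1
  x=-1.056: |R|=0.44183 <1
  x=-2.648: |R|=1.48231 >1
  x=-2.607: |R|=1.42713 >1
Interval (-2.2400, 0).

(-2.2400, 0).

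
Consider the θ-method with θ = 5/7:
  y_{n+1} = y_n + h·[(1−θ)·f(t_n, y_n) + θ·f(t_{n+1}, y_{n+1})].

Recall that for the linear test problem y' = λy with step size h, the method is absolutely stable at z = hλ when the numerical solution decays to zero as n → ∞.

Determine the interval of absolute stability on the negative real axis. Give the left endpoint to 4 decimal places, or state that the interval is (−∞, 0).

Set f=λy, z=hλ:
  y_{n+1} = y_n + z·[2/7·y_n + 5/7·y_{n+1}] ⇒ (1 − 5/7z)y_{n+1} = (1 + 2/7z)y_n
  ⇒ R(z) = (1 + 2/7z)/(1 − 5/7z).

Solve |R(x)|<1 on ℝ⁻.
x=-1.49: |R|=0.2782
x=-2: |R|=0.1765
x=-10: |R|=0.2281
x=-100: |R|=0.3807
θ=5/7≥1/2 ⇒ |1+2/7x|<|1−5/7x| ∀x<0 ⇒ interval (−∞,0).

unbounded; (−∞, 0).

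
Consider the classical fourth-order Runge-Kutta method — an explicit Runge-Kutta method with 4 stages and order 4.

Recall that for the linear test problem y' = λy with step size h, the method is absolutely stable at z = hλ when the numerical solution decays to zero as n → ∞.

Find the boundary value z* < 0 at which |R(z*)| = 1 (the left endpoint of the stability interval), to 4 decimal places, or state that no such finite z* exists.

On y'=λy, z=hλ:
  order 4, 4-stage ⇒ R(z)=1+z+z^2/2+z^3/6+z^4/24
  (e.g. R(-1.33)=0.29272, |R|=0.29272)

Find x<0 with |R(x)|<1.
x=-1.33: |R|=0.2927
|R(-1.89)|=0.3025 |R(-0.78)|=0.4605 |R(-0.71)|=0.4930
Bisect:
  x_lo=-3.0859 |R|=1.5562  x_hi=-0.2643 |R|=0.7678
  mid=-1.67508 |R|=0.27256 →hi
  mid=-2.38047 |R|=0.54259 →hi
  mid=-2.73317 |R|=0.92421 →hi
  mid=-2.90952 |R|=1.20402 →lo
  mid=-2.82134 |R|=1.05572 →lo
  mid=-2.77726 |R|=0.98795 →hi
  mid=-2.79930 |R|=1.02132 →lo
  ...
  [-2.78535,-2.78518] ⇒ x*=-2.7853
Interval (-2.7853, 0).

left endpoint -2.7853.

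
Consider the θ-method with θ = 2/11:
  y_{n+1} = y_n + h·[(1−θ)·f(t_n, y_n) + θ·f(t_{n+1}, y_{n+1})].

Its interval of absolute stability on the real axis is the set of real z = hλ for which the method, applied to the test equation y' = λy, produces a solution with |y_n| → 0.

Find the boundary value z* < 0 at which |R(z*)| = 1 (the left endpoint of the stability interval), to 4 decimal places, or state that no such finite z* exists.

Set f=λy, z=hλ:
  y_{n+1} = y_n + z·[9/11·y_n + 2/11·y_{n+1}] ⇒ (1 − 2/11z)y_{n+1} = (1 + 9/11z)y_n
  R(z) = (1 + 9/11z)/(1 − 2/11z).

Solve |R(x)|<1 on ℝ⁻.
x=-1.27: |R|=0.0318
R=−1: 1+9/11x = −1+2/11x ⇒ -7/11x=2 ⇒ x=2/(-7/11)=-3.1429
Confirm numerically:
  x=-2.052: |R|=0.49444 <1
  x=-1.736: |R|=0.31951 <1
  x=-1.611: |R|=0.24603 <1
  x=-1.344: |R|=0.08007 <1
  x=-3.382: |R|=1.09424 >1
  x=-3.338: |R|=1.07728 >1
So |R|<1 on (-3.1429, 0).

left endpoint -3.1429.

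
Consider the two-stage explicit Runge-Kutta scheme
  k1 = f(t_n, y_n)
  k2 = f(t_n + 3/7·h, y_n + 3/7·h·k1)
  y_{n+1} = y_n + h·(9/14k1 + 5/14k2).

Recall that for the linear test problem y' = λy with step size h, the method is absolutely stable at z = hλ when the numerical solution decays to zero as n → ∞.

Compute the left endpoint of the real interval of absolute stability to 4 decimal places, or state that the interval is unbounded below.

left endpoint -6.5333.

On y'=λy, z=hλ:
  k1=λy_n ⇒ h·k1=z·y_n;  k2=λ(1+3/7z)y_n ⇒ h·k2=z(1+3/7z)y_n
  y_{n+1}/y_n = 1 + 9/14z + 5/14z(1+3/7z) = 1 + z + 15/98z²
  so R(z) = 1 + z + 15/98z².

Solve |R(x)|<1 on ℝ⁻.
x=-1.31: |R|=0.0473
R=1: x+15/98x²=0 ⇒ x=−98/15=-6.5333; min R=1−1/(4·15/98)=-0.6333>−1
Confirm numerically:
  x=-4.823: |R|=0.26259 <1
  x=-4.281: |R|=0.47585 <1
  x=-2.952: |R|=0.61818 <1
  x=-2.810: |R|=0.60141 <1
  x=-6.929: |R|=1.41963 >1
  x=-6.717: |R|=1.18883 >1
Interval (-6.5333, 0).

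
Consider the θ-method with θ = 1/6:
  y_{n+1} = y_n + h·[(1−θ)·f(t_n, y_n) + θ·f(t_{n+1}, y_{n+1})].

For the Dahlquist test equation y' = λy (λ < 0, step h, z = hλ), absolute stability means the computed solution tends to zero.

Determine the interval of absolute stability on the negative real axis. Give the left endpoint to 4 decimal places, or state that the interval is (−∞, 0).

z∈(-3.0000,0).

With y'=λy (z=hλ):
  y_{n+1} = y_n + z·[5/6·y_n + 1/6·y_{n+1}] ⇒ (1 − 1/6z)y_{n+1} = (1 + 5/6z)y_n
  so R(z) = (1 + 5/6z)/(1 − 1/6z).

Find x<0 with |R(x)|<1.
x=-1.16: |R|=0.0279
R=−1: 1+5/6x = −1+1/6x ⇒ -2/3x=2 ⇒ x=2/(-2/3)=-3.0000
Confirm numerically:
  x=-2.746: |R|=0.88383 <1
  x=-1.838: |R|=0.40699 <1
  x=-1.229: |R|=0.02006 <1
  x=-3.574: |R|=1.23982 >1
  x=-3.432: |R|=1.18321 >1
  x=-3.050: |R|=1.02210 >1
Interval (-3.0000, 0).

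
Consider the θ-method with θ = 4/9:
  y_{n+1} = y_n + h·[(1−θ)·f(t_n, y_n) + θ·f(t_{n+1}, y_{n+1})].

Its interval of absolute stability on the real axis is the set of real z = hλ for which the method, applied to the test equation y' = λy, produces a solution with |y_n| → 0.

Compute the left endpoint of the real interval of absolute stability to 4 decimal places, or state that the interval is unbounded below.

Test eqn y'=λy, z=hλ:
  y_{n+1} = y_n + z·[5/9·y_n + 4/9·y_{n+1}] ⇒ (1 − 4/9z)y_{n+1} = (1 + 5/9z)y_n
  so R(z) = (1 + 5/9z)/(1 − 4/9z).

Boundary: |R(x)|=1, x<0.
x=-1.18: |R|=0.2259
R=−1: 1+5/9x = −1+4/9x ⇒ -1/9x=2 ⇒ x=2/(-1/9)=-18.0000
Confirm numerically:
  x=-14.110: |R|=0.94056 <1
  x=-13.052: |R|=0.91916 <1
  x=-11.964: |R|=0.89384 <1
  x=-18.517: |R|=1.00622 >1
  x=-18.188: |R|=1.00230 >1
  x=-18.055: |R|=1.00068 >1
Stable set (-18.0000, 0).

left endpoint -18.0000.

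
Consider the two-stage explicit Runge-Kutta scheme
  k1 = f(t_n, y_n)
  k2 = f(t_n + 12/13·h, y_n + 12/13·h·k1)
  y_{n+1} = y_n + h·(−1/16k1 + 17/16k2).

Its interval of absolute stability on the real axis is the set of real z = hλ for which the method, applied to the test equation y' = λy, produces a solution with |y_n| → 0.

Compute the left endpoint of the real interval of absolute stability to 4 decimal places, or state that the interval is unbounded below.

With y'=λy (z=hλ):
  k1=λy_n ⇒ h·k1=z·y_n;  k2=λ(1+12/13z)y_n ⇒ h·k2=z(1+12/13z)y_n
  y_{n+1}/y_n = 1 − 1/16z + 17/16z(1+12/13z) = 1 + z + 51/52z²
  so R(z) = 1 + z + 51/52z².

Find x<0 with |R(x)|<1.
x=-1.44: |R|=1.5937
R=1: x+51/52x²=0 ⇒ x=−52/51=-1.0196; min R=1−1/(4·51/52)=0.7451>−1
Confirm numerically:
  x=-0.867: |R|=0.87023 <1
  x=-0.682: |R|=0.77418 <1
  x=-0.570: |R|=0.74865 <1
  x=-1.614: |R|=1.94090 >1
  x=-1.549: |R|=1.80426 >1
Stable set (-1.0196, 0).

z* = -1.0196.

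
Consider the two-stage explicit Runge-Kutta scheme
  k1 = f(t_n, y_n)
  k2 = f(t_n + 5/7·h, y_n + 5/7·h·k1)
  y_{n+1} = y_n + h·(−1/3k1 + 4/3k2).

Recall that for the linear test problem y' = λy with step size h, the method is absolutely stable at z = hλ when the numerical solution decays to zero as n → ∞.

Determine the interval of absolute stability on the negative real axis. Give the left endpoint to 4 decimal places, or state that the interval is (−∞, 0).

(-1.0500, 0).

Test eqn y'=λy, z=hλ:
  k1=λy_n ⇒ h·k1=z·y_n;  k2=λ(1+5/7z)y_n ⇒ h·k2=z(1+5/7z)y_n
  y_{n+1}/y_n = 1 − 1/3z + 4/3z(1+5/7z) = 1 + z + 20/21z²
  R(z) = 1 + z + 20/21z².

Boundary: |R(x)|=1, x<0.
x=-1.42: |R|=1.5004
R=1: x+20/21x²=0 ⇒ x=−21/20=-1.0500; min R=1−1/(4·20/21)=0.7375>−1
Confirm numerically:
  x=-0.928: |R|=0.89218 <1
  x=-0.880: |R|=0.85752 <1
  x=-0.585: |R|=0.74093 <1
  x=-0.567: |R|=0.73918 <1
  x=-1.357: |R|=1.39676 >1
  x=-1.179: |R|=1.14485 >1
So |R|<1 on (-1.0500, 0).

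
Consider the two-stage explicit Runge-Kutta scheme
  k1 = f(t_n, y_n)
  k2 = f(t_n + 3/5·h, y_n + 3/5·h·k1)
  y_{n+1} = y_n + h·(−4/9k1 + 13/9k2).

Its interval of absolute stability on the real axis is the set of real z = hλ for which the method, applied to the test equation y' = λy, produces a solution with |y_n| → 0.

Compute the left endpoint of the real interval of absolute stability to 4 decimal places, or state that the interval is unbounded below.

left endpoint -1.1538.

With y'=λy (z=hλ):
  k1=λy_n ⇒ h·k1=z·y_n;  k2=λ(1+3/5z)y_n ⇒ h·k2=z(1+3/5z)y_n
  y_{n+1}/y_n = 1 − 4/9z + 13/9z(1+3/5z) = 1 + z + 13/15z²
  so R(z) = 1 + z + 13/15z².

Boundary: |R(x)|=1, x<0.
x=-1.39: |R|=1.2845
R=1: x+13/15x²=0 ⇒ x=−15/13=-1.1538; min R=1−1/(4·13/15)=0.7115>−1
Confirm numerically:
  x=-0.859: |R|=0.78050 <1
  x=-0.847: |R|=0.77475 <1
  x=-0.563: |R|=0.71171 <1
  x=-1.590: |R|=1.60102 >1
  x=-1.553: |R|=1.53723 >1
  x=-1.352: |R|=1.23218 >1
Interval (-1.1538, 0).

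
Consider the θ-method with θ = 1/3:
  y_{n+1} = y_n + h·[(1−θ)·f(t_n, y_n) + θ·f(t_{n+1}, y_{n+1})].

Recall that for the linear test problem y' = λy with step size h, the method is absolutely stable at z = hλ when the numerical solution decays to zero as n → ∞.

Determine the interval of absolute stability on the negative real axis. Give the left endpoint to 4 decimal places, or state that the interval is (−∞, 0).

Test eqn y'=λy, z=hλ:
  y_{n+1} = y_n + z·[2/3·y_n + 1/3·y_{n+1}] ⇒ (1 − 1/3z)y_{n+1} = (1 + 2/3z)y_n
  Hence R(z) = (1 + 2/3z)/(1 − 1/3z).

Boundary: |R(x)|=1, x<0.
x=-0.67: |R|=0.4523
R=−1: 1+2/3x = −1+1/3x ⇒ -1/3x=2 ⇒ x=2/(-1/3)=-6.0000
Confirm numerically:
  x=-5.660: |R|=0.96074 <1
  x=-5.012: |R|=0.87668 <1
  x=-3.251: |R|=0.56023 <1
  x=-2.709: |R|=0.42354 <1
  x=-6.246: |R|=1.02661 >1
  x=-6.070: |R|=1.00772 >1
Stable set (-6.0000, 0).

(-6.0000, 0).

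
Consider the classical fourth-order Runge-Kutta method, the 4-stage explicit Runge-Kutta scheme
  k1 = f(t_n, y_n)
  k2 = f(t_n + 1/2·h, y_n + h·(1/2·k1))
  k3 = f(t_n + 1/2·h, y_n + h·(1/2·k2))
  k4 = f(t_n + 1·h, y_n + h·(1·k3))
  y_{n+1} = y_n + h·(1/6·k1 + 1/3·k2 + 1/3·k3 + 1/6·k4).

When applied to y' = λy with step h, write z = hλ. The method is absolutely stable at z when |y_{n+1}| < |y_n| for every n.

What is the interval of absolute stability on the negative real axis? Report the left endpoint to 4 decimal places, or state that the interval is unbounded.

With y'=λy (z=hλ):
  order 4, 4-stage ⇒ R(z)=1+z+z^2/2+z^3/6+z^4/24
  (e.g. R(-1.54)=0.27144, |R|=0.27144)

Boundary: |R(x)|=1, x<0.
x=-1.54: |R|=0.2714
|R(-1.23)|=0.3117 |R(-0.88)|=0.4186 |R(-0.74)|=0.4788
Bisect:
  x_lo=-3.5302 |R|=2.8398  x_hi=-0.0544 |R|=0.9471
  mid=-1.79229 |R|=0.28425 →hi
  mid=-2.66125 |R|=0.82853 →hi
  mid=-3.09573 |R|=1.57822 →lo
  mid=-2.87849 |R|=1.14985 →lo
  mid=-2.76987 |R|=0.97700 →hi
  mid=-2.82418 |R|=1.06023 →lo
  mid=-2.79703 |R|=1.01784 →lo
  mid=-2.78345 |R|=0.99722 →hi
  mid=-2.79024 |R|=1.00748 →lo
  mid=-2.78684 |R|=1.00234 →lo
  ...
  [-2.78536,-2.78515] ⇒ x*=-2.7853
Stable set (-2.7853, 0).

(-2.7853, 0).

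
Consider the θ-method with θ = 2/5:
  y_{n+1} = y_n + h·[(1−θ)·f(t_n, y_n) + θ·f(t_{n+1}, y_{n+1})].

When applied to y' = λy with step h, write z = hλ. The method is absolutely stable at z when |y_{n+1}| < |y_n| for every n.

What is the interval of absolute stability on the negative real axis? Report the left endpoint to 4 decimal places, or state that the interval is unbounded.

On y'=λy, z=hλ:
  y_{n+1} = y_n + z·[3/5·y_n + 2/5·y_{n+1}] ⇒ (1 − 2/5z)y_{n+1} = (1 + 3/5z)y_n
  R(z) = (1 + 3/5z)/(1 − 2/5z).

Find x<0 with |R(x)|<1.
x=-1.42: |R|=0.0944
R=−1: 1+3/5x = −1+2/5x ⇒ -1/5x=2 ⇒ x=2/(-1/5)=-10.0000
Confirm numerically:
  x=-7.256: |R|=0.85937 <1
  x=-6.035: |R|=0.76772 <1
  x=-5.938: |R|=0.75930 <1
  x=-4.603: |R|=0.62009 <1
  x=-10.429: |R|=1.01659 >1
  x=-10.425: |R|=1.01644 >1
  x=-10.347: |R|=1.01351 >1
So |R|<1 on (-10.0000, 0).

z∈(-10.0000,0).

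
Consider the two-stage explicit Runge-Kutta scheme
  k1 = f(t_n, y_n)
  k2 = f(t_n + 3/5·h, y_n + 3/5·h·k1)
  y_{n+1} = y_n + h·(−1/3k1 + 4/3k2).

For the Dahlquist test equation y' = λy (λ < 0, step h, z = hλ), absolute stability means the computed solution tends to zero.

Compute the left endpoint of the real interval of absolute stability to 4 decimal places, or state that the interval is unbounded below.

z* = -1.2500.

On y'=λy, z=hλ:
  k1=λy_n ⇒ h·k1=z·y_n;  k2=λ(1+3/5z)y_n ⇒ h·k2=z(1+3/5z)y_n
  y_{n+1}/y_n = 1 − 1/3z + 4/3z(1+3/5z) = 1 + z + 4/5z²
  so R(z) = 1 + z + 4/5z².

Boundary: |R(x)|=1, x<0.
x=-1.64: |R|=1.5117
R=1: x+4/5x²=0 ⇒ x=−5/4=-1.2500; min R=1−1/(4·4/5)=0.6875>−1
Confirm numerically:
  x=-0.973: |R|=0.78438 <1
  x=-0.865: |R|=0.73358 <1
  x=-0.792: |R|=0.70981 <1
  x=-1.522: |R|=1.33119 >1
  x=-1.332: |R|=1.08738 >1
  x=-1.312: |R|=1.06508 >1
Interval (-1.2500, 0).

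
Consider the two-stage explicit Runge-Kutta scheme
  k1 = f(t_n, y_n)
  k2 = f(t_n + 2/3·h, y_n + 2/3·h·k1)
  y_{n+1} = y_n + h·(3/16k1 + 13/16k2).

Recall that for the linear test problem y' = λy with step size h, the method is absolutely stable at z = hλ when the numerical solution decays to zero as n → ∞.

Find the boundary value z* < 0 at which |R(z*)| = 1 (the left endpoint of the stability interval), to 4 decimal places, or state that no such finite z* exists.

z* = -1.8462.

With y'=λy (z=hλ):
  k1=λy_n ⇒ h·k1=z·y_n;  k2=λ(1+2/3z)y_n ⇒ h·k2=z(1+2/3z)y_n
  y_{n+1}/y_n = 1 + 3/16z + 13/16z(1+2/3z) = 1 + z + 13/24z²
  so R(z) = 1 + z + 13/24z².

Solve |R(x)|<1 on ℝ⁻.
x=-1.04: |R|=0.5459
R=1: x+13/24x²=0 ⇒ x=−24/13=-1.8462; min R=1−1/(4·13/24)=0.5385>−1
Confirm numerically:
  x=-1.644: |R|=0.81998 <1
  x=-1.498: |R|=0.71750 <1
  x=-1.429: |R|=0.67711 <1
  x=-1.352: |R|=0.63811 <1
  x=-2.316: |R|=1.58942 >1
  x=-2.058: |R|=1.23616 >1
  x=-1.905: |R|=1.06072 >1
So |R|<1 on (-1.8462, 0).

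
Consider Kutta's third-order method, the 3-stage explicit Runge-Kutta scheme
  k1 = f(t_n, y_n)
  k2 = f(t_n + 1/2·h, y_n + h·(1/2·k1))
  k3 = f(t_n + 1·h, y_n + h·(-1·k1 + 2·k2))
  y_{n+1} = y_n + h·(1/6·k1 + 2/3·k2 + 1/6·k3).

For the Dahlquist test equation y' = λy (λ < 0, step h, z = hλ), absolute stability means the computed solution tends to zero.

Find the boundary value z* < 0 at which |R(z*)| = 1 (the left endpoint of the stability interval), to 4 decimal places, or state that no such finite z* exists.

left endpoint -2.5127.

On y'=λy, z=hλ:
  order 3, 3-stage ⇒ R(z)=1+z+z^2/2+z^3/6
  (e.g. R(-1.31)=0.17337, |R|=0.17337)

Solve |R(x)|<1 on ℝ⁻.
x=-1.31: |R|=0.1734
|R(-2.81)|=1.5600 |R(-2.61)|=1.1672 |R(-2.29)|=0.6694
Bisect:
  x_lo=-3.3757 |R|=3.0892  x_hi=-0.2449 |R|=0.7826
  mid=-1.81032 |R|=0.16051 →hi
  mid=-2.59301 |R|=1.13694 →lo
  mid=-2.20167 |R|=0.55670 →hi
  mid=-2.39734 |R|=0.82007 →hi
  mid=-2.49518 |R|=0.97135 →hi
  mid=-2.54410 |R|=1.05229 →lo
  mid=-2.51964 |R|=1.01137 →lo
  mid=-2.50741 |R|=0.99124 →hi
  ...
  [-2.51276,-2.51257] ⇒ x*=-2.5127
So |R|<1 on (-2.5127, 0).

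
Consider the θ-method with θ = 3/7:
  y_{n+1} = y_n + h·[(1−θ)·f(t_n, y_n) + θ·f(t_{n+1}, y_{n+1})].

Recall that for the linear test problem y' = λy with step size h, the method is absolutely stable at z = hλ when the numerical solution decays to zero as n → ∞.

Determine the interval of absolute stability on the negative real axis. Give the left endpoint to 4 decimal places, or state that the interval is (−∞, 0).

Set f=λy, z=hλ:
  y_{n+1} = y_n + z·[4/7·y_n + 3/7·y_{n+1}] ⇒ (1 − 3/7z)y_{n+1} = (1 + 4/7z)y_n
  Hence R(z) = (1 + 4/7z)/(1 − 3/7z).

Boundary: |R(x)|=1, x<0.
x=-0.94: |R|=0.3299
R=−1: 1+4/7x = −1+3/7x ⇒ -1/7x=2 ⇒ x=2/(-1/7)=-14.0000
Confirm numerically:
  x=-12.166: |R|=0.95784 <1
  x=-9.638: |R|=0.87854 <1
  x=-7.201: |R|=0.76230 <1
  x=-6.373: |R|=0.70799 <1
  x=-14.540: |R|=1.01067 >1
  x=-14.485: |R|=1.00961 >1
  x=-14.367: |R|=1.00733 >1
Stable set (-14.0000, 0).

z∈(-14.0000,0).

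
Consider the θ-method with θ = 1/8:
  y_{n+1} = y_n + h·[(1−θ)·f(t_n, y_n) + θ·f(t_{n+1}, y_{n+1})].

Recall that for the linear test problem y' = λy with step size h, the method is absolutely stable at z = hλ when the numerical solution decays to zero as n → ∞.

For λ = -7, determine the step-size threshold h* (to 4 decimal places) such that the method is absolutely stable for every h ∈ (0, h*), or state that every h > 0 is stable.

(-2.6667,0); λ=-7 ⇒ h* = (8/3)/7 = 0.3810.

On y'=λy, z=hλ:
  y_{n+1} = y_n + z·[7/8·y_n + 1/8·y_{n+1}] ⇒ (1 − 1/8z)y_{n+1} = (1 + 7/8z)y_n
  Hence R(z) = (1 + 7/8z)/(1 − 1/8z).

Find x<0 with |R(x)|<1.
x=-1.38: |R|=0.1770
R=−1: 1+7/8x = −1+1/8x ⇒ -3/4x=2 ⇒ x=2/(-3/4)=-2.6667
Confirm numerically:
  x=-1.887: |R|=0.52685 <1
  x=-1.765: |R|=0.44598 <1
  x=-1.632: |R|=0.35548 <1
  x=-3.202: |R|=1.28673 >1
  x=-2.905: |R|=1.13113 >1
  x=-2.724: |R|=1.03208 >1
Interval (-2.6667, 0).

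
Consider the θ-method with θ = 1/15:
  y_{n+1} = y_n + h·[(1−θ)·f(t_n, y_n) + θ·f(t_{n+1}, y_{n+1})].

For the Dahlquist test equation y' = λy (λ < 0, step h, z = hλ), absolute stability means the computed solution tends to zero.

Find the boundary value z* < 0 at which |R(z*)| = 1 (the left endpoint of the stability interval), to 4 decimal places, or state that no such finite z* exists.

Test eqn y'=λy, z=hλ:
  y_{n+1} = y_n + z·[14/15·y_n + 1/15·y_{n+1}] ⇒ (1 − 1/15z)y_{n+1} = (1 + 14/15z)y_n
  R(z) = (1 + 14/15z)/(1 − 1/15z).

Solve |R(x)|<1 on ℝ⁻.
x=-1.6: |R|=0.4458
R=−1: 1+14/15x = −1+1/15x ⇒ -13/15x=2 ⇒ x=2/(-13/15)=-2.3077
Confirm numerically:
  x=-2.148: |R|=0.87894 <1
  x=-1.271: |R|=0.17172 <1
  x=-1.244: |R|=0.14873 <1
  x=-1.229: |R|=0.13593 <1
  x=-2.705: |R|=1.29173 >1
  x=-2.399: |R|=1.06822 >1
Stable set (-2.3077, 0).

left endpoint -2.3077.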